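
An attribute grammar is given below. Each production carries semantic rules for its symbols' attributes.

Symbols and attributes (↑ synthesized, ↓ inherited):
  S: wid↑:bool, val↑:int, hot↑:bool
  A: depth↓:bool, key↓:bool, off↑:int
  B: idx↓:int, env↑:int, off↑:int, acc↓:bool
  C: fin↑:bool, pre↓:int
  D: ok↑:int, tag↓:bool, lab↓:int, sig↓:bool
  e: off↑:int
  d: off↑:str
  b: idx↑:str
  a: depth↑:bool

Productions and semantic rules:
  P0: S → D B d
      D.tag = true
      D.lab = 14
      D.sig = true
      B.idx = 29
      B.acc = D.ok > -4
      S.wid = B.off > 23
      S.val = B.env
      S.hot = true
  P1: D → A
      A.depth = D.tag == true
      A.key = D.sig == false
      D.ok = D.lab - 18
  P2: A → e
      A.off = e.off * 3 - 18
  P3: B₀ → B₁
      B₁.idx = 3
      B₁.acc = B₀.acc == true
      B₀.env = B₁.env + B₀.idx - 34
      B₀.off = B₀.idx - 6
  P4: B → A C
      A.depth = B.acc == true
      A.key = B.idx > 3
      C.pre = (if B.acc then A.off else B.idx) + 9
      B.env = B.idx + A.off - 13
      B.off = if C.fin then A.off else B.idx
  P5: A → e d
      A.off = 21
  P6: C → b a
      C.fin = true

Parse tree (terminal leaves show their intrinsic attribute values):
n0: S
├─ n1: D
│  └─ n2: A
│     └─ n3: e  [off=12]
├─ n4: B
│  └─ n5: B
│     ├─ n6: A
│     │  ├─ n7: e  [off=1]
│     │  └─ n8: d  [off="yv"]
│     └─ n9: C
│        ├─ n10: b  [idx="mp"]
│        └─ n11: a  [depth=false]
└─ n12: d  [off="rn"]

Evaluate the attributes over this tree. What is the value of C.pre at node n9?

12

1. n1.tag = true  [true]
2. n1.lab = 14  [14]
3. n1.sig = true  [true]
4. n2.depth = true  [D.tag == true]
5. n2.key = false  [D.sig == false]
6. n3.off = 12  [terminal]
7. n2.off = 18  [e.off * 3 - 18]
8. n1.ok = -4  [D.lab - 18]
9. n4.idx = 29  [29]
10. n4.acc = false  [D.ok > -4]
11. n5.idx = 3  [3]
12. n5.acc = false  [B₀.acc == true]
13. n6.depth = false  [B.acc == true]
14. n6.key = false  [B.idx > 3]
15. n7.off = 1  [terminal]
16. n8.off = "yv"  [terminal]
17. n6.off = 21  [21]
18. n9.pre = 12  [(if B.acc then A.off else B.idx) + 9]
19. n10.idx = "mp"  [terminal]
20. n11.depth = false  [terminal]
21. n9.fin = true  [true]
22. n5.env = 11  [B.idx + A.off - 13]
23. n5.off = 21  [if C.fin then A.off else B.idx]
24. n4.env = 6  [B₁.env + B₀.idx - 34]
25. n4.off = 23  [B₀.idx - 6]
26. n12.off = "rn"  [terminal]
27. n0.wid = false  [B.off > 23]
28. n0.val = 6  [B.env]
29. n0.hot = true  [true]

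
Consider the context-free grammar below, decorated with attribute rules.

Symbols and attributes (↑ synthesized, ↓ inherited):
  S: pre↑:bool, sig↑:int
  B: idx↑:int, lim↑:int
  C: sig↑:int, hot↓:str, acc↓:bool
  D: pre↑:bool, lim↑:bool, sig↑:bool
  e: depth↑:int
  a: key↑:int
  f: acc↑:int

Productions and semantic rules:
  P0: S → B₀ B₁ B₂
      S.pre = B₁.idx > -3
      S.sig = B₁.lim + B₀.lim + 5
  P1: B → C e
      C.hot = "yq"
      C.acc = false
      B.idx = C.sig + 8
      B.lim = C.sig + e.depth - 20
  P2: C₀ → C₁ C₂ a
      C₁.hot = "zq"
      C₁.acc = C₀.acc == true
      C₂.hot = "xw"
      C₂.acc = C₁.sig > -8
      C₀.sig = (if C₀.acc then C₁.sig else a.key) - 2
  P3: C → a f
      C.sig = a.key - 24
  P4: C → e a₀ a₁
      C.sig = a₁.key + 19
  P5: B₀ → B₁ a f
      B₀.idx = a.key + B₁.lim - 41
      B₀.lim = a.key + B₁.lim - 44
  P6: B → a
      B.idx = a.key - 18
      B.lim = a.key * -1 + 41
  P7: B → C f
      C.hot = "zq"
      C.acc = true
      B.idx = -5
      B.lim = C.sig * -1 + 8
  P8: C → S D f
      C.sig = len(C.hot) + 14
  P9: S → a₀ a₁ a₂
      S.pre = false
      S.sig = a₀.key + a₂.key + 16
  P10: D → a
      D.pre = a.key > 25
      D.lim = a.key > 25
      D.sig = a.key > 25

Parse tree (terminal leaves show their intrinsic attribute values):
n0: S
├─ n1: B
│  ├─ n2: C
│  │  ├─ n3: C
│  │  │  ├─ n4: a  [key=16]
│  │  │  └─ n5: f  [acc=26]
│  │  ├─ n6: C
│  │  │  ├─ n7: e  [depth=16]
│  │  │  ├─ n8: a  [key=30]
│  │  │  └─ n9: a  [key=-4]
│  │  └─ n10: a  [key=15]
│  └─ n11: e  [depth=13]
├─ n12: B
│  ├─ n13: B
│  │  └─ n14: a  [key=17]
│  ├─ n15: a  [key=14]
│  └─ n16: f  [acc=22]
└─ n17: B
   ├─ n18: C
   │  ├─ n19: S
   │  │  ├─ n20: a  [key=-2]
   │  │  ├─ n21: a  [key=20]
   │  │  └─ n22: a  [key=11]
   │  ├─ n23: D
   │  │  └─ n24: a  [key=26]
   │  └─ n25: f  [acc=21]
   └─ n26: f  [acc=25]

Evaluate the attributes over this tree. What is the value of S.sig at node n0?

1. n2.hot = "yq"  ["yq"]
2. n2.acc = false  [false]
3. n3.hot = "zq"  ["zq"]
4. n3.acc = false  [C₀.acc == true]
5. n4.key = 16  [terminal]
6. n5.acc = 26  [terminal]
7. n3.sig = -8  [a.key - 24]
8. n6.hot = "xw"  ["xw"]
9. n6.acc = false  [C₁.sig > -8]
10. n7.depth = 16  [terminal]
11. n8.key = 30  [terminal]
12. n9.key = -4  [terminal]
13. n6.sig = 15  [a₁.key + 19]
14. n10.key = 15  [terminal]
15. n2.sig = 13  [(if C₀.acc then C₁.sig else a.key) - 2]
16. n11.depth = 13  [terminal]
17. n1.idx = 21  [C.sig + 8]
18. n1.lim = 6  [C.sig + e.depth - 20]
19. n14.key = 17  [terminal]
20. n13.idx = -1  [a.key - 18]
21. n13.lim = 24  [a.key * -1 + 41]
22. n15.key = 14  [terminal]
23. n16.acc = 22  [terminal]
24. n12.idx = -3  [a.key + B₁.lim - 41]
25. n12.lim = -6  [a.key + B₁.lim - 44]
26. n18.hot = "zq"  ["zq"]
27. n18.acc = true  [true]
28. n20.key = -2  [terminal]
29. n21.key = 20  [terminal]
30. n22.key = 11  [terminal]
31. n19.pre = false  [false]
32. n19.sig = 25  [a₀.key + a₂.key + 16]
33. n24.key = 26  [terminal]
34. n23.pre = true  [a.key > 25]
35. n23.lim = true  [a.key > 25]
36. n23.sig = true  [a.key > 25]
37. n25.acc = 21  [terminal]
38. n18.sig = 16  [len(C.hot) + 14]
39. n26.acc = 25  [terminal]
40. n17.idx = -5  [-5]
41. n17.lim = -8  [C.sig * -1 + 8]
42. n0.pre = false  [B₁.idx > -3]
43. n0.sig = 5  [B₁.lim + B₀.lim + 5]

5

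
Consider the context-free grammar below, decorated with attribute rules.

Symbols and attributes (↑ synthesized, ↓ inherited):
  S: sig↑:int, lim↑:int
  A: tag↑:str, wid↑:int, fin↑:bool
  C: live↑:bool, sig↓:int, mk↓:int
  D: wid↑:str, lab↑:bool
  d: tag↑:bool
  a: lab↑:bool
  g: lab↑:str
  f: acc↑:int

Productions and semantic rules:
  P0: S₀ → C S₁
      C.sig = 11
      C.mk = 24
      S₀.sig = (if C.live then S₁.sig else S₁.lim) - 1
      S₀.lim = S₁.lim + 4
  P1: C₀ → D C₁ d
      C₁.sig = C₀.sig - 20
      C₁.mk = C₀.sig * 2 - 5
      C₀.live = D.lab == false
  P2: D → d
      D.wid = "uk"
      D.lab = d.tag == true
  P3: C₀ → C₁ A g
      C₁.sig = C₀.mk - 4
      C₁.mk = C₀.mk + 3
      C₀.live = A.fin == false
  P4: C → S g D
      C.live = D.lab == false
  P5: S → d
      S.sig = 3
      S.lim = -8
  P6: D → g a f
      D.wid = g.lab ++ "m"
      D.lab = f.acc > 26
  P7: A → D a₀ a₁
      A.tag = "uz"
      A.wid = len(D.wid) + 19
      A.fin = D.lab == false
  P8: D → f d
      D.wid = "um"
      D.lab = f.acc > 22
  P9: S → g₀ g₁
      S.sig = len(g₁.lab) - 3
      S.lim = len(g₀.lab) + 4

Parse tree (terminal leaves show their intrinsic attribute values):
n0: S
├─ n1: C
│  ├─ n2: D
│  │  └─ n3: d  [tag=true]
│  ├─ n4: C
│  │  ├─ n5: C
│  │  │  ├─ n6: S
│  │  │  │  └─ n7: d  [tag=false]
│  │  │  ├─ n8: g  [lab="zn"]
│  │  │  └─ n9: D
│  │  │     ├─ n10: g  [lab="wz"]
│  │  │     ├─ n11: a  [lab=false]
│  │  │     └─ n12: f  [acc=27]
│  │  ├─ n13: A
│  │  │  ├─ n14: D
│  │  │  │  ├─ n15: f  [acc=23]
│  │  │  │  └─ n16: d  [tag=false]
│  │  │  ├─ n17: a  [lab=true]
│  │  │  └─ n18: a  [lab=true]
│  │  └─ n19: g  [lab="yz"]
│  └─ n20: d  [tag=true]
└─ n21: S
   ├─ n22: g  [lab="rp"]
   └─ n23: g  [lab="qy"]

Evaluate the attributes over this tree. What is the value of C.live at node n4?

true

1. n1.sig = 11  [11]
2. n1.mk = 24  [24]
3. n3.tag = true  [terminal]
4. n2.wid = "uk"  ["uk"]
5. n2.lab = true  [d.tag == true]
6. n4.sig = -9  [C₀.sig - 20]
7. n4.mk = 17  [C₀.sig * 2 - 5]
8. n5.sig = 13  [C₀.mk - 4]
9. n5.mk = 20  [C₀.mk + 3]
10. n7.tag = false  [terminal]
11. n6.sig = 3  [3]
12. n6.lim = -8  [-8]
13. n8.lab = "zn"  [terminal]
14. n10.lab = "wz"  [terminal]
15. n11.lab = false  [terminal]
16. n12.acc = 27  [terminal]
17. n9.wid = "wzm"  [g.lab ++ "m"]
18. n9.lab = true  [f.acc > 26]
19. n5.live = false  [D.lab == false]
20. n15.acc = 23  [terminal]
21. n16.tag = false  [terminal]
22. n14.wid = "um"  ["um"]
23. n14.lab = true  [f.acc > 22]
24. n17.lab = true  [terminal]
25. n18.lab = true  [terminal]
26. n13.tag = "uz"  ["uz"]
27. n13.wid = 21  [len(D.wid) + 19]
28. n13.fin = false  [D.lab == false]
29. n19.lab = "yz"  [terminal]
30. n4.live = true  [A.fin == false]
31. n20.tag = true  [terminal]
32. n1.live = false  [D.lab == false]
33. n22.lab = "rp"  [terminal]
34. n23.lab = "qy"  [terminal]
35. n21.sig = -1  [len(g₁.lab) - 3]
36. n21.lim = 6  [len(g₀.lab) + 4]
37. n0.sig = 5  [(if C.live then S₁.sig else S₁.lim) - 1]
38. n0.lim = 10  [S₁.lim + 4]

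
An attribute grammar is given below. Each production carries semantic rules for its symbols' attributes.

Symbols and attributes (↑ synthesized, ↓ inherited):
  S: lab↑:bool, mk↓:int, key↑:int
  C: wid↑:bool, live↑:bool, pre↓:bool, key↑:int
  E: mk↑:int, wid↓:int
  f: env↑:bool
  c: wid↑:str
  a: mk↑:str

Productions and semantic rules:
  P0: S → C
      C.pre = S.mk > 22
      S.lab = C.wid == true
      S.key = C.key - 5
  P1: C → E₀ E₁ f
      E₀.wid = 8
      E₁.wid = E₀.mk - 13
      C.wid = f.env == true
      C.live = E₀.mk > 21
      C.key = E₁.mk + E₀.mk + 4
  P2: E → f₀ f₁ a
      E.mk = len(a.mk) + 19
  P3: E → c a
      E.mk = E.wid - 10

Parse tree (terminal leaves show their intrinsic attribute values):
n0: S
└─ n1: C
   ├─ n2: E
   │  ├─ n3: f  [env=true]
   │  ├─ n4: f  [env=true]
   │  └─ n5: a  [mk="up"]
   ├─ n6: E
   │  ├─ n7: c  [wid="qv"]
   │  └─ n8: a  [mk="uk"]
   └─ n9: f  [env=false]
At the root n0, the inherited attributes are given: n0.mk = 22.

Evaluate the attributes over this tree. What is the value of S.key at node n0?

18

1. n0.mk = 22  [given at root]
2. n1.pre = false  [S.mk > 22]
3. n2.wid = 8  [8]
4. n3.env = true  [terminal]
5. n4.env = true  [terminal]
6. n5.mk = "up"  [terminal]
7. n2.mk = 21  [len(a.mk) + 19]
8. n6.wid = 8  [E₀.mk - 13]
9. n7.wid = "qv"  [terminal]
10. n8.mk = "uk"  [terminal]
11. n6.mk = -2  [E.wid - 10]
12. n9.env = false  [terminal]
13. n1.wid = false  [f.env == true]
14. n1.live = false  [E₀.mk > 21]
15. n1.key = 23  [E₁.mk + E₀.mk + 4]
16. n0.lab = false  [C.wid == true]
17. n0.key = 18  [C.key - 5]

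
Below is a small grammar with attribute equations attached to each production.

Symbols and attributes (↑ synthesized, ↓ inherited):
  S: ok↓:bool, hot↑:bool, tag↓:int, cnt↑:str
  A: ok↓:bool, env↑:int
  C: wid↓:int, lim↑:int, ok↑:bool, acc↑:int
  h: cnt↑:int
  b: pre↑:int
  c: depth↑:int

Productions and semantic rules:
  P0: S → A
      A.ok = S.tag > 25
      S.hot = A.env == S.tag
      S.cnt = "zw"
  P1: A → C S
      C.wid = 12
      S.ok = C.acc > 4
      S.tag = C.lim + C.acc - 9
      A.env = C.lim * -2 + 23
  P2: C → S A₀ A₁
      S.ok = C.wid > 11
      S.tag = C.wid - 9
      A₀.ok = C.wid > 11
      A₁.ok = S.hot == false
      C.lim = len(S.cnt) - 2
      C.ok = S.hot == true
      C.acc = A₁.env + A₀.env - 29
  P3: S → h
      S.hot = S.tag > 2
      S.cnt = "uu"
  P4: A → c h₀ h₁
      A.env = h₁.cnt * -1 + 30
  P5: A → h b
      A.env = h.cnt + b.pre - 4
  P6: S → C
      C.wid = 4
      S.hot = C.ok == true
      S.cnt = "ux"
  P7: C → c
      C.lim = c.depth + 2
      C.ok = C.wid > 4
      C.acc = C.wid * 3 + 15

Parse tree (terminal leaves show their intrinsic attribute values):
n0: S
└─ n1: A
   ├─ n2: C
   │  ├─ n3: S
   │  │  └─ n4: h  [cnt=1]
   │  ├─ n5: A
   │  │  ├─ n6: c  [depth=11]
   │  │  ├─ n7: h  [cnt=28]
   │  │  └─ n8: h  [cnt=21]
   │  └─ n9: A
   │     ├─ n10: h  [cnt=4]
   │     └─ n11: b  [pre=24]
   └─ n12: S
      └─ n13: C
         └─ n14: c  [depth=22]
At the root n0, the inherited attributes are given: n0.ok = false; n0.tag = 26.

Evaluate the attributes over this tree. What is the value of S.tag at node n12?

-5

1. n0.ok = false  [given at root]
2. n0.tag = 26  [given at root]
3. n1.ok = true  [S.tag > 25]
4. n2.wid = 12  [12]
5. n3.ok = true  [C.wid > 11]
6. n3.tag = 3  [C.wid - 9]
7. n4.cnt = 1  [terminal]
8. n3.hot = true  [S.tag > 2]
9. n3.cnt = "uu"  ["uu"]
10. n5.ok = true  [C.wid > 11]
11. n6.depth = 11  [terminal]
12. n7.cnt = 28  [terminal]
13. n8.cnt = 21  [terminal]
14. n5.env = 9  [h₁.cnt * -1 + 30]
15. n9.ok = false  [S.hot == false]
16. n10.cnt = 4  [terminal]
17. n11.pre = 24  [terminal]
18. n9.env = 24  [h.cnt + b.pre - 4]
19. n2.lim = 0  [len(S.cnt) - 2]
20. n2.ok = true  [S.hot == true]
21. n2.acc = 4  [A₁.env + A₀.env - 29]
22. n12.ok = false  [C.acc > 4]
23. n12.tag = -5  [C.lim + C.acc - 9]
24. n13.wid = 4  [4]
25. n14.depth = 22  [terminal]
26. n13.lim = 24  [c.depth + 2]
27. n13.ok = false  [C.wid > 4]
28. n13.acc = 27  [C.wid * 3 + 15]
29. n12.hot = false  [C.ok == true]
30. n12.cnt = "ux"  ["ux"]
31. n1.env = 23  [C.lim * -2 + 23]
32. n0.hot = false  [A.env == S.tag]
33. n0.cnt = "zw"  ["zw"]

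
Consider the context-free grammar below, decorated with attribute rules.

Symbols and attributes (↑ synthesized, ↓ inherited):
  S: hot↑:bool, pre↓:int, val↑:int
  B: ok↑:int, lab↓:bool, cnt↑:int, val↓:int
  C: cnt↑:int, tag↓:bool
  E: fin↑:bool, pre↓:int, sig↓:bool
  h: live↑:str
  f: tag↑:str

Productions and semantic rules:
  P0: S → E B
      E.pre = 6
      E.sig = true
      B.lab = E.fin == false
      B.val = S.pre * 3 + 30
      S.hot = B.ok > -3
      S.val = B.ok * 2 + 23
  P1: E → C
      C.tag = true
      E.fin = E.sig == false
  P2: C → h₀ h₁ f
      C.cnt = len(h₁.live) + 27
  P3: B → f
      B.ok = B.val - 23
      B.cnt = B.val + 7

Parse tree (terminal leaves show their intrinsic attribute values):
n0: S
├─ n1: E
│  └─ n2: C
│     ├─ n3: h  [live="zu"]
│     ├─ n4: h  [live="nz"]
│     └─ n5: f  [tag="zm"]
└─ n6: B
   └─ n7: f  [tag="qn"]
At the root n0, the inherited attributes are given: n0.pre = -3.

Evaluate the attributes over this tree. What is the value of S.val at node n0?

1. n0.pre = -3  [given at root]
2. n1.pre = 6  [6]
3. n1.sig = true  [true]
4. n2.tag = true  [true]
5. n3.live = "zu"  [terminal]
6. n4.live = "nz"  [terminal]
7. n5.tag = "zm"  [terminal]
8. n2.cnt = 29  [len(h₁.live) + 27]
9. n1.fin = false  [E.sig == false]
10. n6.lab = true  [E.fin == false]
11. n6.val = 21  [S.pre * 3 + 30]
12. n7.tag = "qn"  [terminal]
13. n6.ok = -2  [B.val - 23]
14. n6.cnt = 28  [B.val + 7]
15. n0.hot = true  [B.ok > -3]
16. n0.val = 19  [B.ok * 2 + 23]

19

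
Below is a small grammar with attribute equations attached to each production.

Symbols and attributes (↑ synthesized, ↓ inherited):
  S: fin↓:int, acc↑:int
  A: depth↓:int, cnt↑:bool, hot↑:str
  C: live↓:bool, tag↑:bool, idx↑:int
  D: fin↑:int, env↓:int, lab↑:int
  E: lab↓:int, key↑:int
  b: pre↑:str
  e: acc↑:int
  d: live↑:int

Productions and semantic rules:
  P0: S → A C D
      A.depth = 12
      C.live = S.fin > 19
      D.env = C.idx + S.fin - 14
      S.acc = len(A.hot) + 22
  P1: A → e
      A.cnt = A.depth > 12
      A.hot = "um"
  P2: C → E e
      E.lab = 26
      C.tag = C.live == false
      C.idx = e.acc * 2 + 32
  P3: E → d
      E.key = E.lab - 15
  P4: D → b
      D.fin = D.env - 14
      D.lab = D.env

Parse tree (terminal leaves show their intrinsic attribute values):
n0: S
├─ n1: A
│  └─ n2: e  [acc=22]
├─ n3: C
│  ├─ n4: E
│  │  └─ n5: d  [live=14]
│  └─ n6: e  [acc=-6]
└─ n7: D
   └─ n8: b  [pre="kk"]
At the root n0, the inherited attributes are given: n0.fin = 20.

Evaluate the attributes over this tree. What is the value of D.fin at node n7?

12

1. n0.fin = 20  [given at root]
2. n1.depth = 12  [12]
3. n2.acc = 22  [terminal]
4. n1.cnt = false  [A.depth > 12]
5. n1.hot = "um"  ["um"]
6. n3.live = true  [S.fin > 19]
7. n4.lab = 26  [26]
8. n5.live = 14  [terminal]
9. n4.key = 11  [E.lab - 15]
10. n6.acc = -6  [terminal]
11. n3.tag = false  [C.live == false]
12. n3.idx = 20  [e.acc * 2 + 32]
13. n7.env = 26  [C.idx + S.fin - 14]
14. n8.pre = "kk"  [terminal]
15. n7.fin = 12  [D.env - 14]
16. n7.lab = 26  [D.env]
17. n0.acc = 24  [len(A.hot) + 22]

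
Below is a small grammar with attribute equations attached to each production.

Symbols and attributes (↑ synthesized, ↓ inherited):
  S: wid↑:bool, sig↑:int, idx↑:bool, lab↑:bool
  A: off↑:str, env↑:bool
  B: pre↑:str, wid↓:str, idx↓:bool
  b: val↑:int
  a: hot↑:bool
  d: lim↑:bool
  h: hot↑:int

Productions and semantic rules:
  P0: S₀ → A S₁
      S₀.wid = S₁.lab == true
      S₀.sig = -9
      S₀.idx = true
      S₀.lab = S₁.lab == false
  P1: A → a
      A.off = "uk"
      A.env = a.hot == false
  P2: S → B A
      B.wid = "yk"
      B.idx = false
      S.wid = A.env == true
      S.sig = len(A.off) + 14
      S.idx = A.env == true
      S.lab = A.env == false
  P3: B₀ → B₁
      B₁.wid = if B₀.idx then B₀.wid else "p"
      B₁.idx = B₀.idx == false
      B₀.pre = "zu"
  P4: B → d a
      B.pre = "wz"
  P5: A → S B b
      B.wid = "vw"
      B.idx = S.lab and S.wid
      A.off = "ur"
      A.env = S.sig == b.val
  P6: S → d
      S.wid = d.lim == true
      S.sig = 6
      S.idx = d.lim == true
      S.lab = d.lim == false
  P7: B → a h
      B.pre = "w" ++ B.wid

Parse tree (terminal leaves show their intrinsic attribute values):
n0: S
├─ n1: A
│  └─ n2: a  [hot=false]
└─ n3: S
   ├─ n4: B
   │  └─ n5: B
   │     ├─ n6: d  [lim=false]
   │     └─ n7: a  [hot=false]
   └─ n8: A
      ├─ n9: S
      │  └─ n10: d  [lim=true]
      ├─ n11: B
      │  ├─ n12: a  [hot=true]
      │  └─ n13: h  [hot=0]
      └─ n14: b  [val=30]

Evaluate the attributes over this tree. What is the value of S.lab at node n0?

1. n2.hot = false  [terminal]
2. n1.off = "uk"  ["uk"]
3. n1.env = true  [a.hot == false]
4. n4.wid = "yk"  ["yk"]
5. n4.idx = false  [false]
6. n5.wid = "p"  [if B₀.idx then B₀.wid else "p"]
7. n5.idx = true  [B₀.idx == false]
8. n6.lim = false  [terminal]
9. n7.hot = false  [terminal]
10. n5.pre = "wz"  ["wz"]
11. n4.pre = "zu"  ["zu"]
12. n10.lim = true  [terminal]
13. n9.wid = true  [d.lim == true]
14. n9.sig = 6  [6]
15. n9.idx = true  [d.lim == true]
16. n9.lab = false  [d.lim == false]
17. n11.wid = "vw"  ["vw"]
18. n11.idx = false  [S.lab and S.wid]
19. n12.hot = true  [terminal]
20. n13.hot = 0  [terminal]
21. n11.pre = "wvw"  ["w" ++ B.wid]
22. n14.val = 30  [terminal]
23. n8.off = "ur"  ["ur"]
24. n8.env = false  [S.sig == b.val]
25. n3.wid = false  [A.env == true]
26. n3.sig = 16  [len(A.off) + 14]
27. n3.idx = false  [A.env == true]
28. n3.lab = true  [A.env == false]
29. n0.wid = true  [S₁.lab == true]
30. n0.sig = -9  [-9]
31. n0.idx = true  [true]
32. n0.lab = false  [S₁.lab == false]

false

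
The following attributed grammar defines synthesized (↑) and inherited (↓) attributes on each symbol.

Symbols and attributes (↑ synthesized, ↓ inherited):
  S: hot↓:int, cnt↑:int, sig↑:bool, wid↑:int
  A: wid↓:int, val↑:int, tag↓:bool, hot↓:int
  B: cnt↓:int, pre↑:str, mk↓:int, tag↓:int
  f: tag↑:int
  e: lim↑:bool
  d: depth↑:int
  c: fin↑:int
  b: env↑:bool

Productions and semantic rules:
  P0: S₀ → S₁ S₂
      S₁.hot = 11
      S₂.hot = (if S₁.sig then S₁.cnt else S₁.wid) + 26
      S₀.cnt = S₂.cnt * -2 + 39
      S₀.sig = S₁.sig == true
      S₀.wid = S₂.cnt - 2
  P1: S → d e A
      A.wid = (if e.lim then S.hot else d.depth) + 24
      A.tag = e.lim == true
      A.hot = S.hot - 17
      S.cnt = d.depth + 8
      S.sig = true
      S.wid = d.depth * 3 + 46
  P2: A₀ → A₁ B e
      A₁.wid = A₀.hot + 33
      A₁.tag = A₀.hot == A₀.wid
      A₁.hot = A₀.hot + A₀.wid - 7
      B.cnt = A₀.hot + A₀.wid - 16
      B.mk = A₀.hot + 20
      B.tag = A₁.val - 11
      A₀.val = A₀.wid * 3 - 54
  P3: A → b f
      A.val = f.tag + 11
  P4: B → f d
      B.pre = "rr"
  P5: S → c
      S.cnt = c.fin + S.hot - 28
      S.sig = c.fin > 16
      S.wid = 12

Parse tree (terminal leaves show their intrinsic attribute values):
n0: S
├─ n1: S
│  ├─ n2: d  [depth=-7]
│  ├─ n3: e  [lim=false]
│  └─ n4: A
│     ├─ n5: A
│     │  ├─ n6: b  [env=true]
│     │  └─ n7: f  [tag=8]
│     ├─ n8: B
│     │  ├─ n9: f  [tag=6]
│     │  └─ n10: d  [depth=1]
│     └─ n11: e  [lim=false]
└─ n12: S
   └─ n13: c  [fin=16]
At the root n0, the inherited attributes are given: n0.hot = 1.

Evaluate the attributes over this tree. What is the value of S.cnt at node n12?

1. n0.hot = 1  [given at root]
2. n1.hot = 11  [11]
3. n2.depth = -7  [terminal]
4. n3.lim = false  [terminal]
5. n4.wid = 17  [(if e.lim then S.hot else d.depth) + 24]
6. n4.tag = false  [e.lim == true]
7. n4.hot = -6  [S.hot - 17]
8. n5.wid = 27  [A₀.hot + 33]
9. n5.tag = false  [A₀.hot == A₀.wid]
10. n5.hot = 4  [A₀.hot + A₀.wid - 7]
11. n6.env = true  [terminal]
12. n7.tag = 8  [terminal]
13. n5.val = 19  [f.tag + 11]
14. n8.cnt = -5  [A₀.hot + A₀.wid - 16]
15. n8.mk = 14  [A₀.hot + 20]
16. n8.tag = 8  [A₁.val - 11]
17. n9.tag = 6  [terminal]
18. n10.depth = 1  [terminal]
19. n8.pre = "rr"  ["rr"]
20. n11.lim = false  [terminal]
21. n4.val = -3  [A₀.wid * 3 - 54]
22. n1.cnt = 1  [d.depth + 8]
23. n1.sig = true  [true]
24. n1.wid = 25  [d.depth * 3 + 46]
25. n12.hot = 27  [(if S₁.sig then S₁.cnt else S₁.wid) + 26]
26. n13.fin = 16  [terminal]
27. n12.cnt = 15  [c.fin + S.hot - 28]
28. n12.sig = false  [c.fin > 16]
29. n12.wid = 12  [12]
30. n0.cnt = 9  [S₂.cnt * -2 + 39]
31. n0.sig = true  [S₁.sig == true]
32. n0.wid = 13  [S₂.cnt - 2]

15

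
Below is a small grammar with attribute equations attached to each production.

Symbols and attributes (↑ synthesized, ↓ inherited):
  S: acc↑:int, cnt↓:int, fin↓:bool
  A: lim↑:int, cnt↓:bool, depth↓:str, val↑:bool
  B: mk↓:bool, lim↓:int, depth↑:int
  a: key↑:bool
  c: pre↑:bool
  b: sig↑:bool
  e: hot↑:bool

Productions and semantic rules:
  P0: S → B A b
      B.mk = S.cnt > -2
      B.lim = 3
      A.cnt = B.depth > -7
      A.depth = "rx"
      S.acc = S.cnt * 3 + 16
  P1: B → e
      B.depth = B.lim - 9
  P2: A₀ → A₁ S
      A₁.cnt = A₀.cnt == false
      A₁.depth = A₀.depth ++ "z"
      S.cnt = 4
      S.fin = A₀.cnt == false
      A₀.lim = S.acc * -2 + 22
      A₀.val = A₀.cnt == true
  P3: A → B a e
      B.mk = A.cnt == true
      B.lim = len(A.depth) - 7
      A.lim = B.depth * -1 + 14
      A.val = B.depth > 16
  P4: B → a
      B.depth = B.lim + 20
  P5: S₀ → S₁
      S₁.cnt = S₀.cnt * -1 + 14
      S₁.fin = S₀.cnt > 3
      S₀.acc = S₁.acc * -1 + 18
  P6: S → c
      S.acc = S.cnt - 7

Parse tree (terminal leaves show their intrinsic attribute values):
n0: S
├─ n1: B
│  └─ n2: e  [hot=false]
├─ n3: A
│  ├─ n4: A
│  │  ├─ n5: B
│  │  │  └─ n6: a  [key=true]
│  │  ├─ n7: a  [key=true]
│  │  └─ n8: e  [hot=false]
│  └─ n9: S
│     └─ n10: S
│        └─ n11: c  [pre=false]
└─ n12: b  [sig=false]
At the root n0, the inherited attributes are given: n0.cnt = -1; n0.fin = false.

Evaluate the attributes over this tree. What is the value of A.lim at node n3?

-8

1. n0.cnt = -1  [given at root]
2. n0.fin = false  [given at root]
3. n1.mk = true  [S.cnt > -2]
4. n1.lim = 3  [3]
5. n2.hot = false  [terminal]
6. n1.depth = -6  [B.lim - 9]
7. n3.cnt = true  [B.depth > -7]
8. n3.depth = "rx"  ["rx"]
9. n4.cnt = false  [A₀.cnt == false]
10. n4.depth = "rxz"  [A₀.depth ++ "z"]
11. n5.mk = false  [A.cnt == true]
12. n5.lim = -4  [len(A.depth) - 7]
13. n6.key = true  [terminal]
14. n5.depth = 16  [B.lim + 20]
15. n7.key = true  [terminal]
16. n8.hot = false  [terminal]
17. n4.lim = -2  [B.depth * -1 + 14]
18. n4.val = false  [B.depth > 16]
19. n9.cnt = 4  [4]
20. n9.fin = false  [A₀.cnt == false]
21. n10.cnt = 10  [S₀.cnt * -1 + 14]
22. n10.fin = true  [S₀.cnt > 3]
23. n11.pre = false  [terminal]
24. n10.acc = 3  [S.cnt - 7]
25. n9.acc = 15  [S₁.acc * -1 + 18]
26. n3.lim = -8  [S.acc * -2 + 22]
27. n3.val = true  [A₀.cnt == true]
28. n12.sig = false  [terminal]
29. n0.acc = 13  [S.cnt * 3 + 16]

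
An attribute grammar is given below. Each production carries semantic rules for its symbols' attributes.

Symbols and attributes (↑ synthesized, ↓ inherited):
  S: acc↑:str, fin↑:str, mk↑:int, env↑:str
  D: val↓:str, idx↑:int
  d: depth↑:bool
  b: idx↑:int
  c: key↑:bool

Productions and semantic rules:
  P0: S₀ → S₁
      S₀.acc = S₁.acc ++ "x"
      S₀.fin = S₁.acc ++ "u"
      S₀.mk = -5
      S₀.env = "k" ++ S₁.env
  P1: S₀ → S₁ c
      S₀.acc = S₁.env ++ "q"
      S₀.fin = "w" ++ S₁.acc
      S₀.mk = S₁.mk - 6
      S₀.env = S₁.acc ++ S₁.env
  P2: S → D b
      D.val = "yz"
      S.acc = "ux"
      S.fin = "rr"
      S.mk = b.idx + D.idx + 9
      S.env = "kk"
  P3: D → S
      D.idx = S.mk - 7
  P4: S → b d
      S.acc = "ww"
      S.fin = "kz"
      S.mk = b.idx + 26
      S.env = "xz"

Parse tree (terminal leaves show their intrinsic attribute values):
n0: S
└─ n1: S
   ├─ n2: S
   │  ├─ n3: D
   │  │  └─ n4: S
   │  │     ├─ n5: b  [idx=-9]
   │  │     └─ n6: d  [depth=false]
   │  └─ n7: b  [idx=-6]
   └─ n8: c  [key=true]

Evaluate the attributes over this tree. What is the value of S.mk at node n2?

13

1. n3.val = "yz"  ["yz"]
2. n5.idx = -9  [terminal]
3. n6.depth = false  [terminal]
4. n4.acc = "ww"  ["ww"]
5. n4.fin = "kz"  ["kz"]
6. n4.mk = 17  [b.idx + 26]
7. n4.env = "xz"  ["xz"]
8. n3.idx = 10  [S.mk - 7]
9. n7.idx = -6  [terminal]
10. n2.acc = "ux"  ["ux"]
11. n2.fin = "rr"  ["rr"]
12. n2.mk = 13  [b.idx + D.idx + 9]
13. n2.env = "kk"  ["kk"]
14. n8.key = true  [terminal]
15. n1.acc = "kkq"  [S₁.env ++ "q"]
16. n1.fin = "wux"  ["w" ++ S₁.acc]
17. n1.mk = 7  [S₁.mk - 6]
18. n1.env = "uxkk"  [S₁.acc ++ S₁.env]
19. n0.acc = "kkqx"  [S₁.acc ++ "x"]
20. n0.fin = "kkqu"  [S₁.acc ++ "u"]
21. n0.mk = -5  [-5]
22. n0.env = "kuxkk"  ["k" ++ S₁.env]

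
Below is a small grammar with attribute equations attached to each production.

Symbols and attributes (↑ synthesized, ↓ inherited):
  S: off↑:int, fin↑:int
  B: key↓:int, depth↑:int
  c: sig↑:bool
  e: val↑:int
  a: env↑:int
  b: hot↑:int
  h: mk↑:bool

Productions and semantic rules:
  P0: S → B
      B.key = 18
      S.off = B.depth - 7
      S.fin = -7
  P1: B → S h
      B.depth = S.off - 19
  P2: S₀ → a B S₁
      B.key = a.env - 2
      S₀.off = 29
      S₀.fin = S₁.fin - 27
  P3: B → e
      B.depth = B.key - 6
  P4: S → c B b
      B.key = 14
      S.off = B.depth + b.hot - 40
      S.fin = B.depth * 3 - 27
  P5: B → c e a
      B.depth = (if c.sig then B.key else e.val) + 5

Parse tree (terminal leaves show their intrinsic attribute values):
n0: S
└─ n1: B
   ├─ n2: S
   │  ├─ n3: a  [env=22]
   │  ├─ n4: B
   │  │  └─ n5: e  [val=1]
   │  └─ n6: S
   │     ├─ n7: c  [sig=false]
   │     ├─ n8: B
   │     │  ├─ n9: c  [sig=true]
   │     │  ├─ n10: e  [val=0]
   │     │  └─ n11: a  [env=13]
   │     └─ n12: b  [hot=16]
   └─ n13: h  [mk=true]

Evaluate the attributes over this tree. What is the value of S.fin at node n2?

3

1. n1.key = 18  [18]
2. n3.env = 22  [terminal]
3. n4.key = 20  [a.env - 2]
4. n5.val = 1  [terminal]
5. n4.depth = 14  [B.key - 6]
6. n7.sig = false  [terminal]
7. n8.key = 14  [14]
8. n9.sig = true  [terminal]
9. n10.val = 0  [terminal]
10. n11.env = 13  [terminal]
11. n8.depth = 19  [(if c.sig then B.key else e.val) + 5]
12. n12.hot = 16  [terminal]
13. n6.off = -5  [B.depth + b.hot - 40]
14. n6.fin = 30  [B.depth * 3 - 27]
15. n2.off = 29  [29]
16. n2.fin = 3  [S₁.fin - 27]
17. n13.mk = true  [terminal]
18. n1.depth = 10  [S.off - 19]
19. n0.off = 3  [B.depth - 7]
20. n0.fin = -7  [-7]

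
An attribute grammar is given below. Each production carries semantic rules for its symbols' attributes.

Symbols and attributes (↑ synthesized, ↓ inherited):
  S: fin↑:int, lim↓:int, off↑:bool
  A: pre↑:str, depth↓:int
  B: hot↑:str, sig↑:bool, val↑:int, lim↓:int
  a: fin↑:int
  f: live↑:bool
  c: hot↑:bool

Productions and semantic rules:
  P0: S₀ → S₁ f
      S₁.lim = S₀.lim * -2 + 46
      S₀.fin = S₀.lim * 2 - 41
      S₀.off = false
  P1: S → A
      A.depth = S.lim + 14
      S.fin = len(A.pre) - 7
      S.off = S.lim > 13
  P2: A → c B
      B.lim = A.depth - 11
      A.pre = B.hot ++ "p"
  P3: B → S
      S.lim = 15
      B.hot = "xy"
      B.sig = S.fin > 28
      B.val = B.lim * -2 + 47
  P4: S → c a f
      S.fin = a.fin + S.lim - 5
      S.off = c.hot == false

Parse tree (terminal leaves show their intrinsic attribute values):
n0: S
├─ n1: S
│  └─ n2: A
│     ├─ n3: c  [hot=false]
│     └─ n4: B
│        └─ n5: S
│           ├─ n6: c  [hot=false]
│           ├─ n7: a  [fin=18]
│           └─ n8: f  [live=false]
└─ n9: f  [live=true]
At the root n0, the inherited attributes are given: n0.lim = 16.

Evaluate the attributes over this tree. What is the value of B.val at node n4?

1. n0.lim = 16  [given at root]
2. n1.lim = 14  [S₀.lim * -2 + 46]
3. n2.depth = 28  [S.lim + 14]
4. n3.hot = false  [terminal]
5. n4.lim = 17  [A.depth - 11]
6. n5.lim = 15  [15]
7. n6.hot = false  [terminal]
8. n7.fin = 18  [terminal]
9. n8.live = false  [terminal]
10. n5.fin = 28  [a.fin + S.lim - 5]
11. n5.off = true  [c.hot == false]
12. n4.hot = "xy"  ["xy"]
13. n4.sig = false  [S.fin > 28]
14. n4.val = 13  [B.lim * -2 + 47]
15. n2.pre = "xyp"  [B.hot ++ "p"]
16. n1.fin = -4  [len(A.pre) - 7]
17. n1.off = true  [S.lim > 13]
18. n9.live = true  [terminal]
19. n0.fin = -9  [S₀.lim * 2 - 41]
20. n0.off = false  [false]

13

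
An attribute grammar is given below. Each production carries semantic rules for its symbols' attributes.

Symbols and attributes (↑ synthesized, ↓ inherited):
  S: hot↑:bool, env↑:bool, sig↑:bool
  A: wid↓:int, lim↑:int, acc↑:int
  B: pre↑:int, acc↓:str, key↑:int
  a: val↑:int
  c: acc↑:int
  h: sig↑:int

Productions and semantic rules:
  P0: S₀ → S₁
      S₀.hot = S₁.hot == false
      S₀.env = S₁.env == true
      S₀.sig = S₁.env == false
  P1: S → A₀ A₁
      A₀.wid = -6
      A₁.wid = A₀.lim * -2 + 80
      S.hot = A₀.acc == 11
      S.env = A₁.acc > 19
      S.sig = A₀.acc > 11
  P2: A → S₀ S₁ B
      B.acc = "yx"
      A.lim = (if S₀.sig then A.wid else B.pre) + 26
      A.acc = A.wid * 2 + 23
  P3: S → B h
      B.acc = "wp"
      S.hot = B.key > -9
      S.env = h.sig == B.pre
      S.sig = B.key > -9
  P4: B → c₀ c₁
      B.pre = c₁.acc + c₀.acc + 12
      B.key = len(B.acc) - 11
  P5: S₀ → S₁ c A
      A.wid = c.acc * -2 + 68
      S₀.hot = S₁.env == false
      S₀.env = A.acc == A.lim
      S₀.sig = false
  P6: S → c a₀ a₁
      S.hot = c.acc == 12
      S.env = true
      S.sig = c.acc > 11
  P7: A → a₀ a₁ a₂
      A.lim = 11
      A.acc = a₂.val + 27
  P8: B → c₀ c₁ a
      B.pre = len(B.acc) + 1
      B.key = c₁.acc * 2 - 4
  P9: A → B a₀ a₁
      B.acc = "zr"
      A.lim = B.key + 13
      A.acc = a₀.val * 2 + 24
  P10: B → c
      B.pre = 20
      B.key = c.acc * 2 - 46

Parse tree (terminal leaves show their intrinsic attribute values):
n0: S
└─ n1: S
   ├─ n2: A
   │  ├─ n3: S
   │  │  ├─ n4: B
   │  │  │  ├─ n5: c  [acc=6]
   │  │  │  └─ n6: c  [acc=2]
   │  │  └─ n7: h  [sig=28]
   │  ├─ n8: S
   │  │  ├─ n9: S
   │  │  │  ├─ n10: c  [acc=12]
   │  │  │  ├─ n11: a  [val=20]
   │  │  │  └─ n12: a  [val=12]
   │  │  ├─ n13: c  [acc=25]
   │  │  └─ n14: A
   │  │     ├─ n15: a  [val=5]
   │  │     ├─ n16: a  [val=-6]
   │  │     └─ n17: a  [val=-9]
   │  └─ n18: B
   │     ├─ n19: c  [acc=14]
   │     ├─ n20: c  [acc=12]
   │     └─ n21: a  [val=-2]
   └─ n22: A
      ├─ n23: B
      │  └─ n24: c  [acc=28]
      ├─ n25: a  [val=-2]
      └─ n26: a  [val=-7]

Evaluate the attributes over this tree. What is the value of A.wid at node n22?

22

1. n2.wid = -6  [-6]
2. n4.acc = "wp"  ["wp"]
3. n5.acc = 6  [terminal]
4. n6.acc = 2  [terminal]
5. n4.pre = 20  [c₁.acc + c₀.acc + 12]
6. n4.key = -9  [len(B.acc) - 11]
7. n7.sig = 28  [terminal]
8. n3.hot = false  [B.key > -9]
9. n3.env = false  [h.sig == B.pre]
10. n3.sig = false  [B.key > -9]
11. n10.acc = 12  [terminal]
12. n11.val = 20  [terminal]
13. n12.val = 12  [terminal]
14. n9.hot = true  [c.acc == 12]
15. n9.env = true  [true]
16. n9.sig = true  [c.acc > 11]
17. n13.acc = 25  [terminal]
18. n14.wid = 18  [c.acc * -2 + 68]
19. n15.val = 5  [terminal]
20. n16.val = -6  [terminal]
21. n17.val = -9  [terminal]
22. n14.lim = 11  [11]
23. n14.acc = 18  [a₂.val + 27]
24. n8.hot = false  [S₁.env == false]
25. n8.env = false  [A.acc == A.lim]
26. n8.sig = false  [false]
27. n18.acc = "yx"  ["yx"]
28. n19.acc = 14  [terminal]
29. n20.acc = 12  [terminal]
30. n21.val = -2  [terminal]
31. n18.pre = 3  [len(B.acc) + 1]
32. n18.key = 20  [c₁.acc * 2 - 4]
33. n2.lim = 29  [(if S₀.sig then A.wid else B.pre) + 26]
34. n2.acc = 11  [A.wid * 2 + 23]
35. n22.wid = 22  [A₀.lim * -2 + 80]
36. n23.acc = "zr"  ["zr"]
37. n24.acc = 28  [terminal]
38. n23.pre = 20  [20]
39. n23.key = 10  [c.acc * 2 - 46]
40. n25.val = -2  [terminal]
41. n26.val = -7  [terminal]
42. n22.lim = 23  [B.key + 13]
43. n22.acc = 20  [a₀.val * 2 + 24]
44. n1.hot = true  [A₀.acc == 11]
45. n1.env = true  [A₁.acc > 19]
46. n1.sig = false  [A₀.acc > 11]
47. n0.hot = false  [S₁.hot == false]
48. n0.env = true  [S₁.env == true]
49. n0.sig = false  [S₁.env == false]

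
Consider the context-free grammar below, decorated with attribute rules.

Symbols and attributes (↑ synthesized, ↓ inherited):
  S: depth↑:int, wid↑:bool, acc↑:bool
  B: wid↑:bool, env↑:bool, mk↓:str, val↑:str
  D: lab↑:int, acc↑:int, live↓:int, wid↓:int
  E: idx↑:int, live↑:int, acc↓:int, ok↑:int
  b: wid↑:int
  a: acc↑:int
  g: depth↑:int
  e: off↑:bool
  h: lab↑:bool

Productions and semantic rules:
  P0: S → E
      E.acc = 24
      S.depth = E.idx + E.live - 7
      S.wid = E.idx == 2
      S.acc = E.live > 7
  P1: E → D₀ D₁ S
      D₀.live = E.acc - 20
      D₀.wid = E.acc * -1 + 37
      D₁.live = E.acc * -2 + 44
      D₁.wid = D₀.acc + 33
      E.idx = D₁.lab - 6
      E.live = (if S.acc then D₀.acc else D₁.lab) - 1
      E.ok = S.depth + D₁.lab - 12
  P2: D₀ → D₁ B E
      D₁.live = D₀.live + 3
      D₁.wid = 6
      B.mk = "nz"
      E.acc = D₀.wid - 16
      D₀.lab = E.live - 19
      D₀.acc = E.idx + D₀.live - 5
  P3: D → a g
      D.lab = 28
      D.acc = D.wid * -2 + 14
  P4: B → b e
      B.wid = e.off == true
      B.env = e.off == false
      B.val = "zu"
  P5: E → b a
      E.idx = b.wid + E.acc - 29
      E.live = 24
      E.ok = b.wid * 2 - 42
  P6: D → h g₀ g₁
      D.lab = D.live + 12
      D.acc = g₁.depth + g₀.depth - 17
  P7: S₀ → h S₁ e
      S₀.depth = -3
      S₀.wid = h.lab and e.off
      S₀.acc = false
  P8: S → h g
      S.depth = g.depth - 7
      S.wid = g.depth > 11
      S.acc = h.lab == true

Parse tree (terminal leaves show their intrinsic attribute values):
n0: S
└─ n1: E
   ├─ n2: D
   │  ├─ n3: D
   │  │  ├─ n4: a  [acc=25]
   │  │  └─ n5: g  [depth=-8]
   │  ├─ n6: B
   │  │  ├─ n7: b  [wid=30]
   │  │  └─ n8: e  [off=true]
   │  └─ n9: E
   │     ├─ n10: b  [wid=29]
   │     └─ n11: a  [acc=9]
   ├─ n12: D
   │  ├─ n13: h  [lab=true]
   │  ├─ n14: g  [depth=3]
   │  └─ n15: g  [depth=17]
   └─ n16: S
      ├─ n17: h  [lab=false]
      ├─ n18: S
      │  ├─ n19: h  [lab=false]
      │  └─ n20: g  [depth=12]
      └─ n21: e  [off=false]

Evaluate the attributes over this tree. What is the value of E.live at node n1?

7

1. n1.acc = 24  [24]
2. n2.live = 4  [E.acc - 20]
3. n2.wid = 13  [E.acc * -1 + 37]
4. n3.live = 7  [D₀.live + 3]
5. n3.wid = 6  [6]
6. n4.acc = 25  [terminal]
7. n5.depth = -8  [terminal]
8. n3.lab = 28  [28]
9. n3.acc = 2  [D.wid * -2 + 14]
10. n6.mk = "nz"  ["nz"]
11. n7.wid = 30  [terminal]
12. n8.off = true  [terminal]
13. n6.wid = true  [e.off == true]
14. n6.env = false  [e.off == false]
15. n6.val = "zu"  ["zu"]
16. n9.acc = -3  [D₀.wid - 16]
17. n10.wid = 29  [terminal]
18. n11.acc = 9  [terminal]
19. n9.idx = -3  [b.wid + E.acc - 29]
20. n9.live = 24  [24]
21. n9.ok = 16  [b.wid * 2 - 42]
22. n2.lab = 5  [E.live - 19]
23. n2.acc = -4  [E.idx + D₀.live - 5]
24. n12.live = -4  [E.acc * -2 + 44]
25. n12.wid = 29  [D₀.acc + 33]
26. n13.lab = true  [terminal]
27. n14.depth = 3  [terminal]
28. n15.depth = 17  [terminal]
29. n12.lab = 8  [D.live + 12]
30. n12.acc = 3  [g₁.depth + g₀.depth - 17]
31. n17.lab = false  [terminal]
32. n19.lab = false  [terminal]
33. n20.depth = 12  [terminal]
34. n18.depth = 5  [g.depth - 7]
35. n18.wid = true  [g.depth > 11]
36. n18.acc = false  [h.lab == true]
37. n21.off = false  [terminal]
38. n16.depth = -3  [-3]
39. n16.wid = false  [h.lab and e.off]
40. n16.acc = false  [false]
41. n1.idx = 2  [D₁.lab - 6]
42. n1.live = 7  [(if S.acc then D₀.acc else D₁.lab) - 1]
43. n1.ok = -7  [S.depth + D₁.lab - 12]
44. n0.depth = 2  [E.idx + E.live - 7]
45. n0.wid = true  [E.idx == 2]
46. n0.acc = false  [E.live > 7]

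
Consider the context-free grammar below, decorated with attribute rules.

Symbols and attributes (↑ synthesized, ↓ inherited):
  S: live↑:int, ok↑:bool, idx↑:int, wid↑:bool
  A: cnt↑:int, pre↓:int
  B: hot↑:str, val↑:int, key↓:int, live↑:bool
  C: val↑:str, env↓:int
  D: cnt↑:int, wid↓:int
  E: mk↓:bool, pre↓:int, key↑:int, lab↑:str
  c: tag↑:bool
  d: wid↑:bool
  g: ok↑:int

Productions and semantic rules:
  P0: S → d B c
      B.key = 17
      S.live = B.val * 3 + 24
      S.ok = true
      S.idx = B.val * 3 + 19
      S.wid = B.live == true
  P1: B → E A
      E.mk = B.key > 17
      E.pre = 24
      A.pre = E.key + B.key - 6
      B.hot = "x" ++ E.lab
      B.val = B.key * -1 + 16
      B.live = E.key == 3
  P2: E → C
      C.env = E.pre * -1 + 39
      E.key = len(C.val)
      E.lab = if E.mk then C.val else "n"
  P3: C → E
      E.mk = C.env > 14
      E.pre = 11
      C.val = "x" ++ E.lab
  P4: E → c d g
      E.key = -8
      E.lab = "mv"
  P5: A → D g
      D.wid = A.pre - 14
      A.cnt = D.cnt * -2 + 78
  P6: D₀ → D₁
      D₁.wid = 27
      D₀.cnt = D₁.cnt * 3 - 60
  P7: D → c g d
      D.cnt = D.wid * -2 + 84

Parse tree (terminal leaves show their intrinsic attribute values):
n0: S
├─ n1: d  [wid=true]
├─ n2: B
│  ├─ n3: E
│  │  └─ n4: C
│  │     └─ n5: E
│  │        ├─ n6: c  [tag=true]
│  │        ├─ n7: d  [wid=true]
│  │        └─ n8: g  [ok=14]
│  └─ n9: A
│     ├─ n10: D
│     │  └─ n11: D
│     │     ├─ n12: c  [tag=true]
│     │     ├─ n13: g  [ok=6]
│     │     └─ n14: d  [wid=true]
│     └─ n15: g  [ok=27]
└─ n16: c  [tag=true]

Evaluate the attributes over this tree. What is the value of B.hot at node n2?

"xn"

1. n1.wid = true  [terminal]
2. n2.key = 17  [17]
3. n3.mk = false  [B.key > 17]
4. n3.pre = 24  [24]
5. n4.env = 15  [E.pre * -1 + 39]
6. n5.mk = true  [C.env > 14]
7. n5.pre = 11  [11]
8. n6.tag = true  [terminal]
9. n7.wid = true  [terminal]
10. n8.ok = 14  [terminal]
11. n5.key = -8  [-8]
12. n5.lab = "mv"  ["mv"]
13. n4.val = "xmv"  ["x" ++ E.lab]
14. n3.key = 3  [len(C.val)]
15. n3.lab = "n"  [if E.mk then C.val else "n"]
16. n9.pre = 14  [E.key + B.key - 6]
17. n10.wid = 0  [A.pre - 14]
18. n11.wid = 27  [27]
19. n12.tag = true  [terminal]
20. n13.ok = 6  [terminal]
21. n14.wid = true  [terminal]
22. n11.cnt = 30  [D.wid * -2 + 84]
23. n10.cnt = 30  [D₁.cnt * 3 - 60]
24. n15.ok = 27  [terminal]
25. n9.cnt = 18  [D.cnt * -2 + 78]
26. n2.hot = "xn"  ["x" ++ E.lab]
27. n2.val = -1  [B.key * -1 + 16]
28. n2.live = true  [E.key == 3]
29. n16.tag = true  [terminal]
30. n0.live = 21  [B.val * 3 + 24]
31. n0.ok = true  [true]
32. n0.idx = 16  [B.val * 3 + 19]
33. n0.wid = true  [B.live == true]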